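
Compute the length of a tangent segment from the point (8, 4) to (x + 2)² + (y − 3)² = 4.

The centre is (−2, 3) and r = 2. The square of the distance from P to the centre is 100 + 1 = 101.
By the tangent–radius right angle, tangent length = √(|PO|² − r²) = √97.

√97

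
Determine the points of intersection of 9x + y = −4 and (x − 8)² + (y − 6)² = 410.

Express y = −9x − 4 and substitute into the circle:
82x² + 164x − 246 = 0  ⟹  x² + 2x − 3 = 0
x = 1 or x = −3, giving (1, −13) and (−3, 23).

(−3, 23) and (1, −13)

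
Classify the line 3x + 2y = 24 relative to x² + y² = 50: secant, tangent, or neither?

secant

Substituting the line into the circle gives 13x² − 144x + 376 = 0.
Δ = 20736 − 19552 = 1184.
Two real roots: the line is a secant.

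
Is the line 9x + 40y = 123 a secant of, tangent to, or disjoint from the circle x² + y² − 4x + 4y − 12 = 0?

disjoint

Substituting the line into the circle gives 1681x² − 10054x + 15609 = 0.
Discriminant = (−10054)² − 4·1681·(15609) = −3872000 < 0.
No real roots: the line does not meet the circle.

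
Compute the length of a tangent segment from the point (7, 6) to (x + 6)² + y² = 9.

Centre (−6, 0), r² = 9. |PO|² = (13)² + (6)² = 205.
By the tangent–radius right angle, tangent length = √(|PO|² − r²) = √196 = 14.

14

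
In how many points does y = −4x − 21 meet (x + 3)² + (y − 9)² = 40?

2

Substituting the line into the circle gives 17x² + 246x + 869 = 0.
Δ = 60516 − 59092 = 1424.
Two real roots: the line is a secant.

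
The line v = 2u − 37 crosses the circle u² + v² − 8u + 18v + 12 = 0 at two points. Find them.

(11, −15) and (13, −11)

Express v = 2u − 37 and substitute into the circle:
5u² − 120u + 715 = 0  ⟹  u² − 24u + 143 = 0
u = 13 or u = 11, giving (13, −11) and (11, −15).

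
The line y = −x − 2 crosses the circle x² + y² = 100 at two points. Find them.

Substitute y = −x − 2:
2x² + 4x − 96 = 0  ⟹  x² + 2x − 48 = 0
x = 6 or x = −8, giving (6, −8) and (−8, 6).

(−8, 6) and (6, −8)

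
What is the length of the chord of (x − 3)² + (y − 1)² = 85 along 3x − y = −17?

3√10

Express y = 3x + 17 and substitute into the circle:
10x² + 90x + 180 = 0  ⟹  x² + 9x + 18 = 0
x = −3 or x = −6, giving (−3, 8) and (−6, −1).
|(−3, 8) − (−6, −1)| = √((3)² + (9)²) = 3√10.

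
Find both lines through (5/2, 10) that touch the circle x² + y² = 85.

A line y − (10) = m(x − (5/2)) is tangent when its distance from (0, 0) is √85:
[m·(−5/2) − (−10)]² = 85(m² + 1)
63m² + 40m − 12 = 0, so m = −6/7 or m = 2/9.
With m = −6/7: 6x + 7y = 85. With m = 2/9: 2x − 9y = −85.

6x + 7y = 85 and 2x − 9y = −85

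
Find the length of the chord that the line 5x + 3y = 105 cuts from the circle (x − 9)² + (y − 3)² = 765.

9√34

Substitute y = (105 − 5x)/3:
34x² − 1122x + 3060 = 0  ⟹  x² − 33x + 90 = 0
x = 30 or x = 3, giving (30, −15) and (3, 30).
|(30, −15) − (3, 30)| = √((27)² + (−45)²) = 9√34.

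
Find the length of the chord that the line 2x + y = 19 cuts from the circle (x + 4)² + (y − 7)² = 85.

2√5

Substitute y = −2x + 19:
5x² − 40x + 75 = 0  ⟹  x² − 8x + 15 = 0
x = 5 or x = 3, giving (5, 9) and (3, 13).
Chord length = distance between (5, 9) and (3, 13) = √20 = 2√5.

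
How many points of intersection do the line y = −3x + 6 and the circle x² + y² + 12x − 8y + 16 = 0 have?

0

Centre (−6, 4), r² = 36. Distance² from centre to line = (−20)²/10 = 40.
Since d² > r², the line lies outside the circle.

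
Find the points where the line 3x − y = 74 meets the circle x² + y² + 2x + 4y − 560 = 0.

Substitute y = 3x − 74:
10x² − 430x + 4620 = 0  ⟹  x² − 43x + 462 = 0
x = 22 or x = 21, giving (22, −8) and (21, −11).

(21, −11) and (22, −8)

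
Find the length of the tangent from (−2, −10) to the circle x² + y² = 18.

√86

Centre (0, 0), r² = 18. |PO|² = (−2)² + (−10)² = 104.
The tangent meets the radius at right angles, so tangent² = |PO|² − r² = 104 − 18 = 86.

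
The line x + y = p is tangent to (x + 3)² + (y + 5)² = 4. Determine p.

p = −8 ± 2√2

Tangency holds when the distance from the centre (−3, −5) to the line equals the radius 2:
|1·(−3) + 1·(−5) − p| / √2 = 2
|p − (−8)| = 2√2.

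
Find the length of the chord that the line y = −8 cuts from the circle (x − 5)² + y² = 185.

22

Express y = −8 and substitute into the circle:
x² − 10x − 96 = 0
x = 16 or x = −6, giving (16, −8) and (−6, −8).
Chord length = distance between (16, −8) and (−6, −8) = √484 = 22.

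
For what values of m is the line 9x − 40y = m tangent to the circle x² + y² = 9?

m = −123 or m = 123

For a tangent, require d(centre, line) = r = 3.
|9·0 − 40·0 − m| / √1681 = 3
|m| = 3·41, so m = 123 or m = −123.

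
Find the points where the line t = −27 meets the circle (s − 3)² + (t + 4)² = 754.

(−12, −27) and (18, −27)

From the line, t = −27. Substituting:
s² − 6s − 216 = 0
s = 18 or s = −12, giving (18, −27) and (−12, −27).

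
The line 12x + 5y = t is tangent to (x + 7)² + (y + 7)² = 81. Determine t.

t = −236 or t = −2

For a tangent, require d(centre, line) = r = 9.
|12·(−7) + 5·(−7) − t| / √169 = 9
|t − (−119)| = 9·13, so t = −2 or t = −236.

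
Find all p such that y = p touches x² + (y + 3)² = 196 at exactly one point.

For a tangent, require d(centre, line) = r = 14.
|0·0 + 1·(−3) − p| / √1 = 14
|p − (−3)| = 14, so p = 11 or p = −17.

p = −17 or p = 11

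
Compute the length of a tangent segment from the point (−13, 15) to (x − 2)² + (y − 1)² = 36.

Centre (2, 1), r² = 36. |PO|² = (−15)² + (14)² = 421.
The tangent meets the radius at right angles, so tangent² = |PO|² − r² = 421 − 36 = 385.

√385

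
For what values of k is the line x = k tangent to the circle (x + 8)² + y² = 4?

Tangency holds when the distance from the centre (−8, 0) to the line equals the radius 2:
|1·(−8) + 0·0 − k| / √1 = 2
|k − (−8)| = 2, so k = −6 or k = −10.

k = −10 or k = −6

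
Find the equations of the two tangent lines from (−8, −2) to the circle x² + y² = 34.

5x − 3y = −34 and 3x + 5y = −34

Let a tangent through (−8, −2) have slope m. Its distance from (0, 0) must equal √34:
[m·(8) − (2)]² = 34(m² + 1)
15m² − 16m − 15 = 0, so m = 5/3 or m = −3/5.
Through (−8, −2) these give 5x − 3y = −34 and 3x + 5y = −34.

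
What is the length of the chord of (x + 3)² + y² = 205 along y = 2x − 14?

10√5

From the line, y = 2x − 14. Substituting:
5x² − 50x = 0  ⟹  x² − 10x = 0
x = 10 or x = 0, giving (10, 6) and (0, −14).
Chord length = distance between (10, 6) and (0, −14) = √500 = 10√5.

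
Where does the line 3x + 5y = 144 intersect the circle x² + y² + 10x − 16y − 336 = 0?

From the line, y = (144 − 3x)/5. Substituting:
34x² − 374x + 816 = 0  ⟹  x² − 11x + 24 = 0
x = 8 or x = 3, giving (8, 24) and (3, 27).

(3, 27) and (8, 24)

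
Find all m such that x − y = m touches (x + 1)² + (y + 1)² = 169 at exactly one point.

The line touches the circle iff its distance from (−1, −1) is 13:
|1·(−1) − 1·(−1) − m| / √2 = 13
|m| = 13√2.

m = ±13√2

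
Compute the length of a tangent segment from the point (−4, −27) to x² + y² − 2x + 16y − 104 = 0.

√217

The centre is (1, −8) and r = 13. The square of the distance from P to the centre is 25 + 361 = 386.
The tangent meets the radius at right angles, so tangent² = |PO|² − r² = 386 − 169 = 217.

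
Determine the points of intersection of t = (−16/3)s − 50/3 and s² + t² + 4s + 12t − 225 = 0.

(−5, 10) and (1, −22)

From the line, t = (−50 − 16s)/3. Substituting:
265s² + 1060s − 1325 = 0  ⟹  s² + 4s − 5 = 0
s = 1 or s = −5, giving (1, −22) and (−5, 10).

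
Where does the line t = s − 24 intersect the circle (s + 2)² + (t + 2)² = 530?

Express t = s − 24 and substitute into the circle:
2s² − 40s − 42 = 0  ⟹  s² − 20s − 21 = 0
s = 21 or s = −1, giving (21, −3) and (−1, −25).

(−1, −25) and (21, −3)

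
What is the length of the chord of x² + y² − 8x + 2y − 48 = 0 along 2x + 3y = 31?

2√13

Centre (4, −1), r² = 65. Perpendicular distance d from centre to line = |−26| / √13 = 26/√13.
Half the chord is √(r² − d²) = √(13), so the full chord is 2√13.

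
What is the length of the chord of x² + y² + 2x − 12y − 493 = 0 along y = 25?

26

Centre (−1, 6), r² = 530. Perpendicular distance d from centre to line = |−19| / √1 = 19.
Half the chord is √(r² − d²) = √(169), so the full chord is 26.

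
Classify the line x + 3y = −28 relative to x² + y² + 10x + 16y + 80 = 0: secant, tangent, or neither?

secant

Substituting the line into the circle gives 10x² + 98x + 160 = 0.
Δ = 9604 − 6400 = 3204.
Two real roots: the line is a secant.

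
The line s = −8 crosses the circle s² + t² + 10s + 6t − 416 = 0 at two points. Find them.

The line gives s = −8. Substituting into the circle:
t² + 6t − 432 = 0
t = 18 or t = −24, giving (−8, 18) and (−8, −24).

(−8, −24) and (−8, 18)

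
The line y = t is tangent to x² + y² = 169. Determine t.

t = −13 or t = 13

The line touches the circle iff its distance from (0, 0) is 13:
|0·0 + 1·0 − t| / √1 = 13
|t| = 13, so t = 13 or t = −13.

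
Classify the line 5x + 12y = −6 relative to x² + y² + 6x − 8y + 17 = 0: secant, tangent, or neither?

Substituting the line into the circle gives 169x² + 1404x + 3060 = 0.
Δ = 1971216 − 2068560 = −97344.
No real roots: the line does not meet the circle.

neither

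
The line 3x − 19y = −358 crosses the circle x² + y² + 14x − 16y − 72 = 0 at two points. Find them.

(−18, 16) and (1, 19)

Substitute y = (358 + 3x)/19:
370x² + 6290x − 6660 = 0  ⟹  x² + 17x − 18 = 0
x = 1 or x = −18, giving (1, 19) and (−18, 16).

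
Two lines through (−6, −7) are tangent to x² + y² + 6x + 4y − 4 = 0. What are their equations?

Write the tangent as mx − y + (−7 − m·(−6)) = 0 and set its distance from the centre to √17:
[m·(3) − (5)]² = 17(m² + 1)
4m² + 15m − 4 = 0, so m = −4 or m = 1/4.
Through (−6, −7) these give 4x + y = −31 and x − 4y = 22.

4x + y = −31 and x − 4y = 22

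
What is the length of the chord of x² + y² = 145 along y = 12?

2

Substitute y = 12:
x² − 1 = 0
x = 1 or x = −1, giving (1, 12) and (−1, 12).
|(1, 12) − (−1, 12)| = √((2)² + (0)²) = 2.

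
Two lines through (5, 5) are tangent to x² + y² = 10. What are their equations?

x − 3y = −10 and 3x − y = 10

Write the tangent as mx − y + (5 − m·(5)) = 0 and set its distance from the centre to √10:
(−5m − (−5))² = 10(m² + 1)
3m² − 10m + 3 = 0, so m = 1/3 or m = 3.
Through (5, 5) these give x − 3y = −10 and 3x − y = 10.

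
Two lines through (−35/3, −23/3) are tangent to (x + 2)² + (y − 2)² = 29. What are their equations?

A line y − (−23/3) = m(x − (−35/3)) is tangent when its distance from (−2, 2) is √29:
(29/3m − (29/3))² = 29(m² + 1)
10m² − 29m + 10 = 0, so m = 5/2 or m = 2/5.
With m = 5/2: 5x − 2y = −43. With m = 2/5: 2x − 5y = 15.

5x − 2y = −43 and 2x − 5y = 15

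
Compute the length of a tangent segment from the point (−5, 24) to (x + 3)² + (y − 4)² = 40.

Centre (−3, 4), r² = 40. |PO|² = (−2)² + (20)² = 404.
The tangent meets the radius at right angles, so tangent² = |PO|² − r² = 404 − 40 = 364.

2√91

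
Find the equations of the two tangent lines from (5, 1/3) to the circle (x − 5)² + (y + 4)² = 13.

2x + 3y = 11 and 2x − 3y = 9

Let a tangent through (5, 1/3) have slope m. Its distance from (5, −4) must equal √13:
[m·(0) − (−13/3)]² = 13(m² + 1)
9m² − 4 = 0, so m = −2/3 or m = 2/3.
Through (5, 1/3) these give 2x + 3y = 11 and 2x − 3y = 9.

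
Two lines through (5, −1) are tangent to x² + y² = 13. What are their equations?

3x + 2y = 13 and 2x − 3y = 13

Let a tangent through (5, −1) have slope m. Its distance from (0, 0) must equal √13:
[m·(−5) − (1)]² = 13(m² + 1)
6m² + 5m − 6 = 0, so m = −3/2 or m = 2/3.
Through (5, −1) these give 3x + 2y = 13 and 2x − 3y = 13.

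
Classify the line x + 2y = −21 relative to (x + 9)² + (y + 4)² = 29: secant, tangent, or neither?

secant

d² = (1·(−9) + 2·(−4) − (−21))²/5 = 16/5; r² = 29.
Since d² < r², the line cuts the circle twice.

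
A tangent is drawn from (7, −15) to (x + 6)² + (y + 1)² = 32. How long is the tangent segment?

3√37

The centre is (−6, −1) and r = 4√2. The square of the distance from P to the centre is 169 + 196 = 365.
By the tangent–radius right angle, tangent length = √(|PO|² − r²) = √333 = 3√37.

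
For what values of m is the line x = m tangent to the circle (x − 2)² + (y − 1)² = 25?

Tangency holds when the distance from the centre (2, 1) to the line equals the radius 5:
|1·2 + 0·1 − m| / √1 = 5
|m − (2)| = 5, so m = 7 or m = −3.

m = −3 or m = 7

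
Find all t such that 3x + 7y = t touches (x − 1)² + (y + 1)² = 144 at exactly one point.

Tangency holds when the distance from the centre (1, −1) to the line equals the radius 12:
|3·1 + 7·(−1) − t| / √58 = 12
|t − (−4)| = 12√58.

t = −4 ± 12√58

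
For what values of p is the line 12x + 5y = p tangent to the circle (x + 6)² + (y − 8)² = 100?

p = −162 or p = 98

Tangency holds when the distance from the centre (−6, 8) to the line equals the radius 10:
|12·(−6) + 5·8 − p| / √169 = 10
|p − (−32)| = 10·13, so p = 98 or p = −162.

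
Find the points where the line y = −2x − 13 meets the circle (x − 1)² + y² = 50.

From the line, y = −2x − 13. Substituting:
5x² + 50x + 120 = 0  ⟹  x² + 10x + 24 = 0
x = −4 or x = −6, giving (−4, −5) and (−6, −1).

(−6, −1) and (−4, −5)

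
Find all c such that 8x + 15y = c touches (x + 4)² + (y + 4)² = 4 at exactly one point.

For a tangent, require d(centre, line) = r = 2.
|8·(−4) + 15·(−4) − c| / √289 = 2
|c − (−92)| = 2·17, so c = −58 or c = −126.

c = −126 or c = −58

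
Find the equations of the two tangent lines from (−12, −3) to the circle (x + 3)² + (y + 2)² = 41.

4x + 5y = −63 and 5x − 4y = −48

Let a tangent through (−12, −3) have slope m. Its distance from (−3, −2) must equal √41:
[m·(9) − (1)]² = 41(m² + 1)
20m² − 9m − 20 = 0, so m = −4/5 or m = 5/4.
With m = −4/5: 4x + 5y = −63. With m = 5/4: 5x − 4y = −48.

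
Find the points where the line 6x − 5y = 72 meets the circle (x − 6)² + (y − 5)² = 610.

(−3, −18) and (27, 18)

Express y = (−72 + 6x)/5 and substitute into the circle:
61x² − 1464x − 4941 = 0  ⟹  x² − 24x − 81 = 0
x = 27 or x = −3, giving (27, 18) and (−3, −18).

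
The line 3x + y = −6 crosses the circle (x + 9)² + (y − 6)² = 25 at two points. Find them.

Express y = −3x − 6 and substitute into the circle:
10x² + 90x + 200 = 0  ⟹  x² + 9x + 20 = 0
x = −4 or x = −5, giving (−4, 6) and (−5, 9).

(−5, 9) and (−4, 6)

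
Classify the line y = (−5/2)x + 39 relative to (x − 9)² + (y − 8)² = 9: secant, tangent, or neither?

Centre (9, 8), r² = 9. Distance² from centre to line = (−17)²/29 = 289/29.
Since d² > r², the line lies outside the circle.

neither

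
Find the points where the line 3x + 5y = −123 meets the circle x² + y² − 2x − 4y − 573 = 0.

Express y = (−123 − 3x)/5 and substitute into the circle:
34x² + 748x + 3264 = 0  ⟹  x² + 22x + 96 = 0
x = −6 or x = −16, giving (−6, −21) and (−16, −15).

(−16, −15) and (−6, −21)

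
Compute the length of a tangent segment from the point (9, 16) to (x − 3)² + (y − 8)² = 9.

√91

Centre (3, 8), r² = 9. |PO|² = (6)² + (8)² = 100.
Power of the point: PT² = |PO|² − r² = 91, so PT = √91.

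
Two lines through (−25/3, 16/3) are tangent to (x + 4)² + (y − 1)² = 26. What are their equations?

Write the tangent as mx − y + (16/3 − m·(−25/3)) = 0 and set its distance from the centre to √26:
[m·(13/3) − (−13/3)]² = 26(m² + 1)
5m² − 26m + 5 = 0, so m = 5 or m = 1/5.
Through (−25/3, 16/3) these give 5x − y = −47 and x − 5y = −35.

5x − y = −47 and x − 5y = −35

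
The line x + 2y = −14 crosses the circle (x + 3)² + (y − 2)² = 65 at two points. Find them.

(−10, −2) and (−2, −6)

Express y = (−14 − x)/2 and substitute into the circle:
5x² + 60x + 100 = 0  ⟹  x² + 12x + 20 = 0
x = −2 or x = −10, giving (−2, −6) and (−10, −2).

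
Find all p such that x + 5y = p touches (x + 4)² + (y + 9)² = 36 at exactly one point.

Tangency holds when the distance from the centre (−4, −9) to the line equals the radius 6:
|1·(−4) + 5·(−9) − p| / √26 = 6
|p − (−49)| = 6√26.

p = −49 ± 6√26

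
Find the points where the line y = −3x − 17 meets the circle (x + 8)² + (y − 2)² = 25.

Substitute y = −3x − 17:
10x² + 130x + 400 = 0  ⟹  x² + 13x + 40 = 0
x = −5 or x = −8, giving (−5, −2) and (−8, 7).

(−8, 7) and (−5, −2)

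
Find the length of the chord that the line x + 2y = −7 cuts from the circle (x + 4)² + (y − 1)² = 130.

The distance from (−4, 1) to the line is 5/√5, and r² = 130.
Chord = 2√(r² − d²) = 2·√(125) = 10√5.

10√5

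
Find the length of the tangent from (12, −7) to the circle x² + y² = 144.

7

With centre O = (0, 0), |OP|² = 193 and r² = 144.
By the tangent–radius right angle, tangent length = √(|PO|² − r²) = √49 = 7.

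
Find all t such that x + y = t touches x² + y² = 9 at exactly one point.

t = ±3√2

For a tangent, require d(centre, line) = r = 3.
|1·0 + 1·0 − t| / √2 = 3
|t| = 3√2.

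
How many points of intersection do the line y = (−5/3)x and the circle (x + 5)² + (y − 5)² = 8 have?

Substituting the line into the circle gives 34x² + 240x + 378 = 0.
Δ = 57600 − 51408 = 6192.
Two real roots: the line is a secant.

2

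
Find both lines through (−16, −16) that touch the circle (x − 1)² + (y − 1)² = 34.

A line y − (−16) = m(x − (−16)) is tangent when its distance from (1, 1) is √34:
(17m − (17))² = 34(m² + 1)
15m² − 34m + 15 = 0, so m = 3/5 or m = 5/3.
Through (−16, −16) these give 3x − 5y = 32 and 5x − 3y = −32.

3x − 5y = 32 and 5x − 3y = −32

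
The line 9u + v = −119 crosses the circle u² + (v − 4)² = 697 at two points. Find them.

From the line, v = −9u − 119. Substituting:
82u² + 2214u + 14432 = 0  ⟹  u² + 27u + 176 = 0
u = −11 or u = −16, giving (−11, −20) and (−16, 25).

(−16, 25) and (−11, −20)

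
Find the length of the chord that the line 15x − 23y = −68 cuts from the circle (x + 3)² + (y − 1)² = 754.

2√754

Centre (−3, 1), r² = 754. Perpendicular distance d from centre to line = |0| / √754 = 0/√754.
Half the chord is √(r² − d²) = √(754), so the full chord is 2√754.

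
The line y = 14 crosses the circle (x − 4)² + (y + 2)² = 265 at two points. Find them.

Express y = 14 and substitute into the circle:
x² − 8x + 7 = 0
x = 7 or x = 1, giving (7, 14) and (1, 14).

(1, 14) and (7, 14)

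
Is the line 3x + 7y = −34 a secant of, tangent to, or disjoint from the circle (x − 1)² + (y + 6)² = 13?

Centre (1, −6), r² = 13. Distance² from centre to line = (−5)²/58 = 25/58.
Since d² < r², the line cuts the circle twice.

secant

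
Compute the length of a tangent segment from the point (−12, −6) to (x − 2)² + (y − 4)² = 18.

√278

The centre is (2, 4) and r = 3√2. The square of the distance from P to the centre is 196 + 100 = 296.
Power of the point: PT² = |PO|² − r² = 278, so PT = √278.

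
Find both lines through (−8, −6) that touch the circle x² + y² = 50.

7x − y = −50 and x + 7y = −50

Write the tangent as mx − y + (−6 − m·(−8)) = 0 and set its distance from the centre to 5√2:
(8m − (6))² = 50(m² + 1)
7m² − 48m − 7 = 0, so m = 7 or m = −1/7.
Through (−8, −6) these give 7x − y = −50 and x + 7y = −50.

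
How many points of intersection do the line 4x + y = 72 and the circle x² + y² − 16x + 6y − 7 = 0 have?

Substituting the line into the circle gives 17x² − 616x + 5609 = 0.
Δ = 379456 − 381412 = −1956.
No real roots: the line does not meet the circle.

0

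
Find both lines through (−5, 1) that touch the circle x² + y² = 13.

A line y − (1) = m(x − (−5)) is tangent when its distance from (0, 0) is √13:
(5m − (−1))² = 13(m² + 1)
6m² + 5m − 6 = 0, so m = 2/3 or m = −3/2.
Through (−5, 1) these give 2x − 3y = −13 and 3x + 2y = −13.

2x − 3y = −13 and 3x + 2y = −13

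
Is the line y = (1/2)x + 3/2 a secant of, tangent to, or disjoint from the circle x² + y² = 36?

secant

Substituting the line into the circle gives 5x² + 6x − 135 = 0.
Discriminant = (6)² − 4·5·(−135) = 2736 > 0.
Two real roots: the line is a secant.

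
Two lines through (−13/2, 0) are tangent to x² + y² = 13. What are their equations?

A line y − (0) = m(x − (−13/2)) is tangent when its distance from (0, 0) is √13:
[m·(13/2) − (0)]² = 13(m² + 1)
9m² − 4 = 0, so m = −2/3 or m = 2/3.
With m = −2/3: 2x + 3y = −13. With m = 2/3: 2x − 3y = −13.

2x + 3y = −13 and 2x − 3y = −13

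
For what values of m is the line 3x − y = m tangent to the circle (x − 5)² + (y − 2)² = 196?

The line touches the circle iff its distance from (5, 2) is 14:
|3·5 − 1·2 − m| / √10 = 14
|m − (13)| = 14√10.

m = 13 ± 14√10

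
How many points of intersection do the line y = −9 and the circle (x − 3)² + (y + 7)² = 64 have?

Substituting the line into the circle gives x² − 6x − 51 = 0.
Δ = 36 − (−204) = 240.
Two real roots: the line is a secant.

2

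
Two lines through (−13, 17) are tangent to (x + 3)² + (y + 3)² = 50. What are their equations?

Write the tangent as mx − y + (17 − m·(−13)) = 0 and set its distance from the centre to 5√2:
[m·(10) − (−20)]² = 50(m² + 1)
m² + 8m + 7 = 0, so m = −7 or m = −1.
Through (−13, 17) these give 7x + y = −74 and x + y = 4.

7x + y = −74 and x + y = 4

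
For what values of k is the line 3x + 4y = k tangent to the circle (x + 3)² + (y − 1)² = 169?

Tangency holds when the distance from the centre (−3, 1) to the line equals the radius 13:
|3·(−3) + 4·1 − k| / √25 = 13
|k − (−5)| = 13·5, so k = 60 or k = −70.

k = −70 or k = 60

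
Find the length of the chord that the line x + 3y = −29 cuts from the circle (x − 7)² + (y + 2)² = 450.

12√10

The distance from (7, −2) to the line is 30/√10, and r² = 450.
Half the chord is √(r² − d²) = √(360), so the full chord is 12√10.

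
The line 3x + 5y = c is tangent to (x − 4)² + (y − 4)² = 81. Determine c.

c = 32 ± 9√34

For a tangent, require d(centre, line) = r = 9.
|3·4 + 5·4 − c| / √34 = 9
|c − (32)| = 9√34.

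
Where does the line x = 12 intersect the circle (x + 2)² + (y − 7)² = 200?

(12, 5) and (12, 9)

The line gives x = 12. Substituting into the circle:
y² − 14y + 45 = 0
y = 9 or y = 5, giving (12, 9) and (12, 5).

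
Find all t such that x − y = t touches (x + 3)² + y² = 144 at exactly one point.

t = −3 ± 12√2

Tangency holds when the distance from the centre (−3, 0) to the line equals the radius 12:
|1·(−3) − 1·0 − t| / √2 = 12
|t − (−3)| = 12√2.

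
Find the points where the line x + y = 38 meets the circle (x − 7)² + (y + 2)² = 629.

(17, 21) and (30, 8)

Substitute y = −x + 38:
2x² − 94x + 1020 = 0  ⟹  x² − 47x + 510 = 0
x = 30 or x = 17, giving (30, 8) and (17, 21).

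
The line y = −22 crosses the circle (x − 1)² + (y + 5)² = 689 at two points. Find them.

Substitute y = −22:
x² − 2x − 399 = 0
x = 21 or x = −19, giving (21, −22) and (−19, −22).

(−19, −22) and (21, −22)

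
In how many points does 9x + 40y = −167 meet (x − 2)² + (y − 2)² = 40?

0

Substituting the line into the circle gives 1681x² − 1954x + 3409 = 0.
Discriminant = (−1954)² − 4·1681·(3409) = −19104000 < 0.
No real roots: the line does not meet the circle.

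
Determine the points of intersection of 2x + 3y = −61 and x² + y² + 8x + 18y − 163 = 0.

(−20, −7) and (4, −23)

From the line, y = (−61 − 2x)/3. Substituting:
13x² + 208x − 1040 = 0  ⟹  x² + 16x − 80 = 0
x = 4 or x = −20, giving (4, −23) and (−20, −7).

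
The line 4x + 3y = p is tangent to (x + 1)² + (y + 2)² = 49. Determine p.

p = −45 or p = 25

Tangency holds when the distance from the centre (−1, −2) to the line equals the radius 7:
|4·(−1) + 3·(−2) − p| / √25 = 7
|p − (−10)| = 7·5, so p = 25 or p = −45.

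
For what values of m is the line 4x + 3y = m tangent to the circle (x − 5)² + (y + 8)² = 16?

The line touches the circle iff its distance from (5, −8) is 4:
|4·5 + 3·(−8) − m| / √25 = 4
|m − (−4)| = 4·5, so m = 16 or m = −24.

m = −24 or m = 16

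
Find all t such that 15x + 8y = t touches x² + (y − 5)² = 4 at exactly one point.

t = 6 or t = 74

Tangency holds when the distance from the centre (0, 5) to the line equals the radius 2:
|15·0 + 8·5 − t| / √289 = 2
|t − (40)| = 2·17, so t = 74 or t = 6.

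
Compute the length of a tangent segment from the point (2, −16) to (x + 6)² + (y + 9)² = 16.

The centre is (−6, −9) and r = 4. The square of the distance from P to the centre is 64 + 49 = 113.
The tangent meets the radius at right angles, so tangent² = |PO|² − r² = 113 − 16 = 97.

√97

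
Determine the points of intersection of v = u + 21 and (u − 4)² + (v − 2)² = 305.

(−12, 9) and (−3, 18)

From the line, v = u + 21. Substituting:
2u² + 30u + 72 = 0  ⟹  u² + 15u + 36 = 0
u = −3 or u = −12, giving (−3, 18) and (−12, 9).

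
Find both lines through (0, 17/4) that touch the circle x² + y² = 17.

x − 4y = −17 and x + 4y = 17

A line y − (17/4) = m(x − (0)) is tangent when its distance from (0, 0) is √17:
[m·(0) − (−17/4)]² = 17(m² + 1)
16m² − 1 = 0, so m = 1/4 or m = −1/4.
With m = 1/4: x − 4y = −17. With m = −1/4: x + 4y = 17.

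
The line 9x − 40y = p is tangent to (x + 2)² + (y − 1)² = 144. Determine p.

The line touches the circle iff its distance from (−2, 1) is 12:
|9·(−2) − 40·1 − p| / √1681 = 12
|p − (−58)| = 12·41, so p = 434 or p = −550.

p = −550 or p = 434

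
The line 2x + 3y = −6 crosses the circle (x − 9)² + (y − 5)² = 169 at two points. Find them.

From the line, y = (−6 − 2x)/3. Substituting:
13x² − 78x − 351 = 0  ⟹  x² − 6x − 27 = 0
x = 9 or x = −3, giving (9, −8) and (−3, 0).

(−3, 0) and (9, −8)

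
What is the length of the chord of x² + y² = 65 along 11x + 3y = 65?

Centre (0, 0), r² = 65. Perpendicular distance d from centre to line = |−65| / √130 = 65/√130.
Chord = 2√(r² − d²) = 2·√(65/2) = √130.

√130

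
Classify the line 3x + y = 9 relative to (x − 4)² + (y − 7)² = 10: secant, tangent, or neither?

tangent

Substituting the line into the circle gives 10x² − 20x + 10 = 0.
Discriminant = (−20)² − 4·10·(10) = 0.
A repeated root: the line is tangent.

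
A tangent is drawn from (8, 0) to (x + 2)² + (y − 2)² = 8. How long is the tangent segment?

4√6

Centre (−2, 2), r² = 8. |PO|² = (10)² + (−2)² = 104.
Power of the point: PT² = |PO|² − r² = 96, so PT = 4√6.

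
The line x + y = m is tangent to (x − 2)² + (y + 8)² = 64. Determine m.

m = −6 ± 8√2

The line touches the circle iff its distance from (2, −8) is 8:
|1·2 + 1·(−8) − m| / √2 = 8
|m − (−6)| = 8√2.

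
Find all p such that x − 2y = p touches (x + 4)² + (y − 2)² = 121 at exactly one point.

p = −8 ± 11√5

Tangency holds when the distance from the centre (−4, 2) to the line equals the radius 11:
|1·(−4) − 2·2 − p| / √5 = 11
|p − (−8)| = 11√5.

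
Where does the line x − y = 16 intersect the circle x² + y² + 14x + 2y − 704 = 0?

Express y = x − 16 and substitute into the circle:
2x² − 16x − 480 = 0  ⟹  x² − 8x − 240 = 0
x = 20 or x = −12, giving (20, 4) and (−12, −28).

(−12, −28) and (20, 4)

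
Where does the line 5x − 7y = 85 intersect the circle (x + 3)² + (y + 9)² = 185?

Express y = (−85 + 5x)/7 and substitute into the circle:
74x² + 74x − 8140 = 0  ⟹  x² + x − 110 = 0
x = 10 or x = −11, giving (10, −5) and (−11, −20).

(−11, −20) and (10, −5)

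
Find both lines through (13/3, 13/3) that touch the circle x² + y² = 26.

Let a tangent through (13/3, 13/3) have slope m. Its distance from (0, 0) must equal √26:
(−13/3m − (−13/3))² = 26(m² + 1)
5m² + 26m + 5 = 0, so m = −5 or m = −1/5.
Through (13/3, 13/3) these give 5x + y = 26 and x + 5y = 26.

5x + y = 26 and x + 5y = 26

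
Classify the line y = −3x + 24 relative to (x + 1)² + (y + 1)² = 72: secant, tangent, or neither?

Substituting the line into the circle gives 10x² − 148x + 554 = 0.
Δ = 21904 − 22160 = −256.
No real roots: the line does not meet the circle.

neither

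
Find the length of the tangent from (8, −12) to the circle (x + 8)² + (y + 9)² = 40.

15

With centre O = (−8, −9), |OP|² = 265 and r² = 40.
Power of the point: PT² = |PO|² − r² = 225, so PT = 15.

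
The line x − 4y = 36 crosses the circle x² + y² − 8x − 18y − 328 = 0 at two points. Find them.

Substitute y = (−36 + x)/4:
17x² − 272x − 1360 = 0  ⟹  x² − 16x − 80 = 0
x = 20 or x = −4, giving (20, −4) and (−4, −10).

(−4, −10) and (20, −4)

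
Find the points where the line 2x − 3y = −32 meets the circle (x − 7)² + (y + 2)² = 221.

Express y = (32 + 2x)/3 and substitute into the circle:
13x² + 26x − 104 = 0  ⟹  x² + 2x − 8 = 0
x = 2 or x = −4, giving (2, 12) and (−4, 8).

(−4, 8) and (2, 12)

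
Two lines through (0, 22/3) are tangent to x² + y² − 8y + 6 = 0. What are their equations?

Let a tangent through (0, 22/3) have slope m. Its distance from (0, 4) must equal √10:
(0m − (−10/3))² = 10(m² + 1)
9m² − 1 = 0, so m = −1/3 or m = 1/3.
With m = −1/3: x + 3y = 22. With m = 1/3: x − 3y = −22.

x + 3y = 22 and x − 3y = −22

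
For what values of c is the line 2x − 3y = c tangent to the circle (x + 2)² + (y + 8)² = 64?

c = 20 ± 8√13

Tangency holds when the distance from the centre (−2, −8) to the line equals the radius 8:
|2·(−2) − 3·(−8) − c| / √13 = 8
|c − (20)| = 8√13.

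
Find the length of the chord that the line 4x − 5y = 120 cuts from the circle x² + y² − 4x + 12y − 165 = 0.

2√41

Substitute y = (−120 + 4x)/5:
41x² − 820x + 3075 = 0  ⟹  x² − 20x + 75 = 0
x = 15 or x = 5, giving (15, −12) and (5, −20).
Chord length = distance between (15, −12) and (5, −20) = √164 = 2√41.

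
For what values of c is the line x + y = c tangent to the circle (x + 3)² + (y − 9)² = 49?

For a tangent, require d(centre, line) = r = 7.
|1·(−3) + 1·9 − c| / √2 = 7
|c − (6)| = 7√2.

c = 6 ± 7√2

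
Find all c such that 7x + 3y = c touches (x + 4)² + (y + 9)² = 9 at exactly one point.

c = −55 ± 3√58

Tangency holds when the distance from the centre (−4, −9) to the line equals the radius 3:
|7·(−4) + 3·(−9) − c| / √58 = 3
|c − (−55)| = 3√58.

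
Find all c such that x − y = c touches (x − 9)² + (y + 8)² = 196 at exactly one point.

The line touches the circle iff its distance from (9, −8) is 14:
|1·9 − 1·(−8) − c| / √2 = 14
|c − (17)| = 14√2.

c = 17 ± 14√2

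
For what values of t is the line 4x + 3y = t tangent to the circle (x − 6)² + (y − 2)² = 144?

Tangency holds when the distance from the centre (6, 2) to the line equals the radius 12:
|4·6 + 3·2 − t| / √25 = 12
|t − (30)| = 12·5, so t = 90 or t = −30.

t = −30 or t = 90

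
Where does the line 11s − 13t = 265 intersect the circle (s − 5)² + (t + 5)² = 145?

Express t = (−265 + 11s)/13 and substitute into the circle:
290s² − 6090s + 19720 = 0  ⟹  s² − 21s + 68 = 0
s = 17 or s = 4, giving (17, −6) and (4, −17).

(4, −17) and (17, −6)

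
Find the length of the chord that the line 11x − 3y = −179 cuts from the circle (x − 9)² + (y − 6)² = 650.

Substitute y = (179 + 11x)/3:
130x² + 3380x + 20800 = 0  ⟹  x² + 26x + 160 = 0
x = −10 or x = −16, giving (−10, 23) and (−16, 1).
Chord length = distance between (−10, 23) and (−16, 1) = √520 = 2√130.

2√130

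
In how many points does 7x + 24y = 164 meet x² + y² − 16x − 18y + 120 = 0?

2

Substituting the line into the circle gives 625x² − 8488x + 25168 = 0.
Discriminant = (−8488)² − 4·625·(25168) = 9126144 > 0.
Two real roots: the line is a secant.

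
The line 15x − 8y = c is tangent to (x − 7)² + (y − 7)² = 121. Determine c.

Tangency holds when the distance from the centre (7, 7) to the line equals the radius 11:
|15·7 − 8·7 − c| / √289 = 11
|c − (49)| = 11·17, so c = 236 or c = −138.

c = −138 or c = 236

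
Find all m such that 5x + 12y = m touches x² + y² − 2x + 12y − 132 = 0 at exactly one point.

m = −236 or m = 102

Tangency holds when the distance from the centre (1, −6) to the line equals the radius 13:
|5·1 + 12·(−6) − m| / √169 = 13
|m − (−67)| = 13·13, so m = 102 or m = −236.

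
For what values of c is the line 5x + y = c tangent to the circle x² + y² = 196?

Tangency holds when the distance from the centre (0, 0) to the line equals the radius 14:
|5·0 + 1·0 − c| / √26 = 14
|c| = 14√26.

c = ±14√26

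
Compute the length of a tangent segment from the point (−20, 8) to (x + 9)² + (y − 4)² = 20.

Centre (−9, 4), r² = 20. |PO|² = (−11)² + (4)² = 137.
The tangent meets the radius at right angles, so tangent² = |PO|² − r² = 137 − 20 = 117.

3√13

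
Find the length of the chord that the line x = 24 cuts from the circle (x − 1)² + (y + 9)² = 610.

The distance from (1, −9) to the line is 23, and r² = 610.
Chord = 2√(r² − d²) = 2·√(81) = 18.

18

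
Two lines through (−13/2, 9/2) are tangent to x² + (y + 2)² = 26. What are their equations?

Write the tangent as mx − y + (9/2 − m·(−13/2)) = 0 and set its distance from the centre to √26:
[m·(13/2) − (−13/2)]² = 26(m² + 1)
5m² + 26m + 5 = 0, so m = −5 or m = −1/5.
With m = −5: 5x + y = −28. With m = −1/5: x + 5y = 16.

5x + y = −28 and x + 5y = 16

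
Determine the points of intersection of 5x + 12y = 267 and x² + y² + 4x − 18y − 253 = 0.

Substitute y = (267 − 5x)/12:
169x² − 1014x − 22815 = 0  ⟹  x² − 6x − 135 = 0
x = 15 or x = −9, giving (15, 16) and (−9, 26).

(−9, 26) and (15, 16)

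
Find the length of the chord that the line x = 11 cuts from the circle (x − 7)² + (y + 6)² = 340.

Centre (7, −6), r² = 340. Perpendicular distance d from centre to line = |−4| / √1 = 4.
Chord = 2√(r² − d²) = 2·√(324) = 36.

36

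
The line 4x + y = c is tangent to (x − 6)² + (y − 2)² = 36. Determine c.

c = 26 ± 6√17

The line touches the circle iff its distance from (6, 2) is 6:
|4·6 + 1·2 − c| / √17 = 6
|c − (26)| = 6√17.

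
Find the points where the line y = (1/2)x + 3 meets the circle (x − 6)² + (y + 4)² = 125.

Express y = (6 + x)/2 and substitute into the circle:
5x² − 20x − 160 = 0  ⟹  x² − 4x − 32 = 0
x = 8 or x = −4, giving (8, 7) and (−4, 1).

(−4, 1) and (8, 7)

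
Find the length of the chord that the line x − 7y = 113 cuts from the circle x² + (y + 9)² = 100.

Substitute y = (−113 + x)/7:
50x² − 100x − 2400 = 0  ⟹  x² − 2x − 48 = 0
x = 8 or x = −6, giving (8, −15) and (−6, −17).
|(8, −15) − (−6, −17)| = √((14)² + (2)²) = 10√2.

10√2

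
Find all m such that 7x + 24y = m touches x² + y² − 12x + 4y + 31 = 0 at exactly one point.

m = −81 or m = 69

The line touches the circle iff its distance from (6, −2) is 3:
|7·6 + 24·(−2) − m| / √625 = 3
|m − (−6)| = 3·25, so m = 69 or m = −81.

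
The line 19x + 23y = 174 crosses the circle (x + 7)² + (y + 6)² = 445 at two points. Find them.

Substitute y = (174 − 19x)/23:
890x² − 4450x − 112140 = 0  ⟹  x² − 5x − 126 = 0
x = 14 or x = −9, giving (14, −4) and (−9, 15).

(−9, 15) and (14, −4)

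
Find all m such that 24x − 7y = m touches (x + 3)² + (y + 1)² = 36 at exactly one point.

m = −215 or m = 85

The line touches the circle iff its distance from (−3, −1) is 6:
|24·(−3) − 7·(−1) − m| / √625 = 6
|m − (−65)| = 6·25, so m = 85 or m = −215.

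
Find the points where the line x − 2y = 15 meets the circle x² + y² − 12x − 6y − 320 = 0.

Substitute y = (−15 + x)/2:
5x² − 90x − 875 = 0  ⟹  x² − 18x − 175 = 0
x = 25 or x = −7, giving (25, 5) and (−7, −11).

(−7, −11) and (25, 5)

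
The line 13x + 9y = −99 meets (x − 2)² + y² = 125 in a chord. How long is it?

Centre (2, 0), r² = 125. Perpendicular distance d from centre to line = |125| / √250 = 125/√250.
Chord = 2√(r² − d²) = 2·√(125/2) = 5√10.

5√10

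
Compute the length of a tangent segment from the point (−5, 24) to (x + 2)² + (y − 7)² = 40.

√258

With centre O = (−2, 7), |OP|² = 298 and r² = 40.
By the tangent–radius right angle, tangent length = √(|PO|² − r²) = √258.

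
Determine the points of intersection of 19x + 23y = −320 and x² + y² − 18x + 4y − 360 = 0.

(−12, −4) and (11, −23)

Express y = (−320 − 19x)/23 and substitute into the circle:
890x² + 890x − 117480 = 0  ⟹  x² + x − 132 = 0
x = 11 or x = −12, giving (11, −23) and (−12, −4).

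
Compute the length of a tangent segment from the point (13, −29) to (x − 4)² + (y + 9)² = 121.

6√10

With centre O = (4, −9), |OP|² = 481 and r² = 121.
By the tangent–radius right angle, tangent length = √(|PO|² − r²) = √360 = 6√10.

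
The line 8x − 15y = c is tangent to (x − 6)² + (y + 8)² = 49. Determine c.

The line touches the circle iff its distance from (6, −8) is 7:
|8·6 − 15·(−8) − c| / √289 = 7
|c − (168)| = 7·17, so c = 287 or c = 49.

c = 49 or c = 287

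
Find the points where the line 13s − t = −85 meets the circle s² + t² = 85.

(−7, −6) and (−6, 7)

Substitute t = 13s + 85:
170s² + 2210s + 7140 = 0  ⟹  s² + 13s + 42 = 0
s = −6 or s = −7, giving (−6, 7) and (−7, −6).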